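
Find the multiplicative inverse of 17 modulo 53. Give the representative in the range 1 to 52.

53 = 3·17 + 2
17 = 8·2 + 1
2 = 2·1 + 0
Back-substituting gives 17·25 ≡ 1 (mod 53).

25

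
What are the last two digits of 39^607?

79

Successive squares of 39 mod 100: 39^1≡39, 39^2≡21, 39^4≡41, 39^8≡81, 39^16≡61, 39^32≡21, 39^64≡41, 39^128≡81, 39^256≡61, 39^512≡21.
Since 607 = 1 + 2 + 4 + 8 + 16 + 64 + 512 in binary, 39^607 ≡ 39·21·41·81·61·41·21 ≡ 79 (mod 100).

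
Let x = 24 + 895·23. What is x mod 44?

17

895·23 = 20585.
20585 − 467·44 = 37, so 20585 ≡ 37 (mod 44).
(24 + 37) mod 44 = 17.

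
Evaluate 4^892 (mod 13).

By repeated squaring mod 13: 4^1≡4, 4^2≡3, 4^4≡9, 4^8≡3, 4^16≡9, 4^32≡3, 4^64≡9, 4^128≡3, 4^256≡9, 4^512≡3.
892 = 4 + 8 + 16 + 32 + 64 + 256 + 512, so 4^892 ≡ 9·3·9·3·9·9·3 ≡ 9 (mod 13).

9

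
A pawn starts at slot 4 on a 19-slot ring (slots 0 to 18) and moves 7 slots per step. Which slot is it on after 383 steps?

383·7 = 2681.
2681 mod 19 = 2 (since 141·19 = 2679).
(4 + 2) mod 19 = 6.

6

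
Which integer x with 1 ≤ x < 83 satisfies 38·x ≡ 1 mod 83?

59

83 = 2·38 + 7
38 = 5·7 + 3
7 = 2·3 + 1
3 = 3·1 + 0
Back-substituting gives 38·59 ≡ 1 (mod 83).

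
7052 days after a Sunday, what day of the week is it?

7052 = 1007·7 + 3, so 7052 mod 7 = 3.
Sunday + 3 days → Wednesday.

Wednesday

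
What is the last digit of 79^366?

The units digit of 79^n cycles with period 2: 9, 1, …
366 leaves remainder 0 on division by 2, so 79^366 ends in 1.

1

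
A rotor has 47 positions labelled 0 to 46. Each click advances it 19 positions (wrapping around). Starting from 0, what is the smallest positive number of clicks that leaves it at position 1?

47 = 2·19 + 9
19 = 2·9 + 1
9 = 9·1 + 0
Back-substituting gives 19·5 ≡ 1 (mod 47).

5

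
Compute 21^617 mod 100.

Successive squares of 21 mod 100: 21^1≡21, 21^2≡41, 21^4≡81, 21^8≡61, 21^16≡21, 21^32≡41, 21^64≡81, 21^128≡61, 21^256≡21, 21^512≡41.
Since 617 = 1 + 8 + 32 + 64 + 512 in binary, 21^617 ≡ 21·61·41·81·41 ≡ 41 (mod 100).

41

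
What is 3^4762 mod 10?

The units digit of 3^n cycles with period 4: 3, 9, 7, 1, …
4762 mod 4 = 2, so the last digit matches 3^2 = 9.

9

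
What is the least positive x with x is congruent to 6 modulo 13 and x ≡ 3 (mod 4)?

x ≡ 3 (mod 4) gives x ∈ {3, 7, 11, 15, 19}.
The first of these with x mod 13 = 6 is 19.

19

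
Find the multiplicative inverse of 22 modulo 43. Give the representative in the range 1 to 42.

22·2 = 44 = 1·43 + 1, so 22⁻¹ ≡ 2 (mod 43).

2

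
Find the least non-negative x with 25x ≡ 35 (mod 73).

16

The inverse of 25 mod 73 is 38 (since 25·38 = 950 ≡ 1).
So x ≡ 38·35 = 1330 ≡ 16 (mod 73).
Check: 25·16 = 400 = 5·73 + 35.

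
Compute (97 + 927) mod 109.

43

927 mod 109 = 55 (since 8·109 = 872).
(97 + 55) mod 109 = 43.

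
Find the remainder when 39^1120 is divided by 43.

Successive squares of 39 mod 43: 39^1≡39, 39^2≡16, 39^4≡41, 39^8≡4, 39^16≡16, 39^32≡41, 39^64≡4, 39^128≡16, 39^256≡41, 39^512≡4, 39^1024≡16.
Since 1120 = 32 + 64 + 1024 in binary, 39^1120 ≡ 41·4·16 ≡ 1 (mod 43).

1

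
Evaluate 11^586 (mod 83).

81

Successive squares of 11 mod 83: 11^1≡11, 11^2≡38, 11^4≡33, 11^8≡10, 11^16≡17, 11^32≡40, 11^64≡23, 11^128≡31, 11^256≡48, 11^512≡63.
Since 586 = 2 + 8 + 64 + 512 in binary, 11^586 ≡ 38·10·23·63 ≡ 81 (mod 83).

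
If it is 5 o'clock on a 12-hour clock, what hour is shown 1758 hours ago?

11

1758 = 146·12 + 6, so 1758 mod 12 = 6.
5 − 6 → 11 on a 12-hour dial.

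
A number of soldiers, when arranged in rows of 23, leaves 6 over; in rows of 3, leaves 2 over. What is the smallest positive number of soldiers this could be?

x ≡ 2 (mod 3) gives x ∈ {2, 5, 8, 11, 14, 17, 20, 23, …}.
The first of these with x mod 23 = 6 is 29.

29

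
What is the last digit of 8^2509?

8

Last digits of 8^n: 8, 4, 2, 6 (period 4).
2509 mod 4 = 1, so the last digit matches 8^1 = 8.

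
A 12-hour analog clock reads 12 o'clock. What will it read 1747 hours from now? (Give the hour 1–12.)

7

1747 − 145·12 = 7, so 1747 ≡ 7 (mod 12).
12 + 7 → 7 on a 12-hour dial.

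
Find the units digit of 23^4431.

7

Last digits of 3^n: 3, 9, 7, 1 (period 4).
4431 mod 4 = 3, so the last digit matches 3^3 = 7.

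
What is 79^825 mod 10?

The units digit of 79^n cycles with period 2: 9, 1, …
825 mod 2 = 1, so the last digit matches 9^1 = 9.

9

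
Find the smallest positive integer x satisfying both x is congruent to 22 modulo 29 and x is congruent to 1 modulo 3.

x ≡ 1 (mod 3) gives x ∈ {1, 4, 7, 10, 13, 16, 19, 22}.
The first of these with x mod 29 = 22 is 22.

22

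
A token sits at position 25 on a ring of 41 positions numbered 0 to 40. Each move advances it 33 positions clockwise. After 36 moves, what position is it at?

36·33 = 1188.
1188 mod 41 = 40 (since 28·41 = 1148).
(25 + 40) mod 41 = 24.

24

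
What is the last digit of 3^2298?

9

The units digit of 3^n cycles with period 4: 3, 9, 7, 1, …
2298 mod 4 = 2, so the last digit matches 3^2 = 9.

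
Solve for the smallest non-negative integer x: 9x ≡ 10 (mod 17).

3

The inverse of 9 mod 17 is 2 (since 9·2 = 18 ≡ 1).
Multiplying both sides by 2: x ≡ 2·10 = 20 ≡ 3 (mod 17).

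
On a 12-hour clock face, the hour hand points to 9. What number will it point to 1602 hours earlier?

1602 − 133·12 = 6, so 1602 ≡ 6 (mod 12).
9 − 6 → 3 on a 12-hour dial.

3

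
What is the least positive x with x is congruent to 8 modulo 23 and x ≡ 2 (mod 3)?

x ≡ 2 (mod 3) gives x ∈ {2, 5, 8}.
The first of these with x mod 23 = 8 is 8.

8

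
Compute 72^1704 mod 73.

Successive squares of 72 mod 73: 72^1≡72, 72^2≡1, 72^4≡1, 72^8≡1, 72^16≡1, 72^32≡1, 72^64≡1, 72^128≡1, 72^256≡1, 72^512≡1, 72^1024≡1.
1704 = 8 + 32 + 128 + 512 + 1024, so 72^1704 ≡ 1·1·1·1·1 ≡ 1 (mod 73).

1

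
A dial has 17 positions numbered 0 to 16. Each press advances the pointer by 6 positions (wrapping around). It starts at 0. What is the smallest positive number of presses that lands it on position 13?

The inverse of 6 mod 17 is 3 (since 6·3 = 18 ≡ 1).
So x ≡ 3·13 = 39 ≡ 5 (mod 17).

5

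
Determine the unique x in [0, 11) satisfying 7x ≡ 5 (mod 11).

7

The inverse of 7 mod 11 is 8 (since 7·8 = 56 ≡ 1).
Multiplying both sides by 8: x ≡ 8·5 = 40 ≡ 7 (mod 11).
Check: 7·7 = 49 = 4·11 + 5.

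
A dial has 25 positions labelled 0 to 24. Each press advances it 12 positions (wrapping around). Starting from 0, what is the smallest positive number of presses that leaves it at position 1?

23

12·23 = 276 = 11·25 + 1, so 12⁻¹ ≡ 23 (mod 25).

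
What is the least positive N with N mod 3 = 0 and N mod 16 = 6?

6

x ≡ 0 (mod 3) gives x ∈ {0, 3, 6}.
The first of these with x mod 16 = 6 is 6.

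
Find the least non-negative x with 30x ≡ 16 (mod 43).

The inverse of 30 mod 43 is 33 (since 30·33 = 990 ≡ 1).
Multiplying both sides by 33: x ≡ 33·16 = 528 ≡ 12 (mod 43).
Check: 30·12 = 360 = 8·43 + 16.

12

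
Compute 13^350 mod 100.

49

Successive squares of 13 mod 100: 13^1≡13, 13^2≡69, 13^4≡61, 13^8≡21, 13^16≡41, 13^32≡81, 13^64≡61, 13^128≡21, 13^256≡41.
350 = 2 + 4 + 8 + 16 + 64 + 256, so 13^350 ≡ 69·61·21·41·61·41 ≡ 49 (mod 100).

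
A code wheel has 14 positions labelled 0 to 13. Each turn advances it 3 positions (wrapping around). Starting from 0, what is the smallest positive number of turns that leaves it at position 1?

3·5 = 15 = 1·14 + 1, so 3⁻¹ ≡ 5 (mod 14).

5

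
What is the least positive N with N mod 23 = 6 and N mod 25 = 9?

259

x ≡ 6 (mod 23) gives x ∈ {6, 29, 52, 75, 98, 121, 144, 167, …}.
The first of these with x mod 25 = 9 is 259.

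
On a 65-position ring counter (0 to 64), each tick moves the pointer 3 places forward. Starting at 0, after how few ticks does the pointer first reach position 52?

3⁻¹ ≡ 22 (mod 65) because 3·22 = 66 = 1·65 + 1.
So x ≡ 22·52 = 1144 ≡ 39 (mod 65).
Check: 3·39 = 117 = 1·65 + 52.

39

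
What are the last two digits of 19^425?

99

By repeated squaring mod 100: 19^1≡19, 19^2≡61, 19^4≡21, 19^8≡41, 19^16≡81, 19^32≡61, 19^64≡21, 19^128≡41, 19^256≡81.
Since 425 = 1 + 8 + 32 + 128 + 256 in binary, 19^425 ≡ 19·41·61·41·81 ≡ 99 (mod 100).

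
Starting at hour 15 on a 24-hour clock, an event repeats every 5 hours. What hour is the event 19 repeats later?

19·5 = 95.
95 mod 24 = 23 (since 3·24 = 72).
(15 + 23) mod 24 = 14.

14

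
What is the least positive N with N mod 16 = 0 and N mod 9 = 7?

x ≡ 7 (mod 9) gives x ∈ {7, 16}.
The first of these with x mod 16 = 0 is 16.

16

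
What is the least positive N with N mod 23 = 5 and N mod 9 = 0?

Since 9·18 ≡ 1 (mod 23), take x = 0 + 9·((5−0)·18 mod 23) = 0 + 9·21 = 189.
Check: 189 mod 23 = 5, 189 mod 9 = 0.

189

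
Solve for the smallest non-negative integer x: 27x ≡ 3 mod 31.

The inverse of 27 mod 31 is 23 (since 27·23 = 621 ≡ 1).
So x ≡ 23·3 = 69 ≡ 7 (mod 31).

7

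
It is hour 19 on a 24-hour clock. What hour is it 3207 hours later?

10

3207 = 133·24 + 15, so 3207 mod 24 = 15.
(19 + 15) mod 24 = 10.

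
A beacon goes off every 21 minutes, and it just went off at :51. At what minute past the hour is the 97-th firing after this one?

48

97·21 = 2037.
2037 − 33·60 = 57, so 2037 ≡ 57 (mod 60).
(51 + 57) mod 60 = 48.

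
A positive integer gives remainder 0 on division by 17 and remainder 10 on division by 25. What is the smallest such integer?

Since 25·15 ≡ 1 (mod 17), take x = 10 + 25·((0−10)·15 mod 17) = 10 + 25·3 = 85.
Check: 85 mod 17 = 0, 85 mod 25 = 10.

85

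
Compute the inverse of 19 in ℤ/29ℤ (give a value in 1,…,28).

26

29 = 1·19 + 10
19 = 1·10 + 9
10 = 1·9 + 1
9 = 9·1 + 0
Back-substituting gives 19·26 ≡ 1 (mod 29).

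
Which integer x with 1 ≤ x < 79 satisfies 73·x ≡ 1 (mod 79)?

73·13 = 949 = 12·79 + 1, so 73⁻¹ ≡ 13 (mod 79).

13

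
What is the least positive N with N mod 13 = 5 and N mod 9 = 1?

x ≡ 1 (mod 9) gives x ∈ {1, 10, 19, 28, 37, 46, 55, 64, …}.
The first of these with x mod 13 = 5 is 109.

109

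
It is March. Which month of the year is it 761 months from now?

761 − 63·12 = 5, so 761 ≡ 5 (mod 12).
March + 5 months → August.

August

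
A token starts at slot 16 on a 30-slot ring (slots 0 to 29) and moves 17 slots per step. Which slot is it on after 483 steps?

483·17 = 8211.
8211 = 273·30 + 21, so 8211 mod 30 = 21.
(16 + 21) mod 30 = 7.

7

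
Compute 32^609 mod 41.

32

By repeated squaring mod 41: 32^1≡32, 32^2≡40, 32^4≡1, 32^8≡1, 32^16≡1, 32^32≡1, 32^64≡1, 32^128≡1, 32^256≡1, 32^512≡1.
Since 609 = 1 + 32 + 64 + 512 in binary, 32^609 ≡ 32·1·1·1 ≡ 32 (mod 41).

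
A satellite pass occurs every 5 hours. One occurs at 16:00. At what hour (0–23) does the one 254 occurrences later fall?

14

254·5 = 1270.
1270 − 52·24 = 22, so 1270 ≡ 22 (mod 24).
(16 + 22) mod 24 = 14.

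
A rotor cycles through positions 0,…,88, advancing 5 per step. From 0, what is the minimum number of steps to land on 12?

5⁻¹ ≡ 18 (mod 89) because 5·18 = 90 = 1·89 + 1.
Multiplying both sides by 18: x ≡ 18·12 = 216 ≡ 38 (mod 89).
Check: 5·38 = 190 = 2·89 + 12.

38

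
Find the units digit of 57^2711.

Powers of 7 mod 10 repeat with period 4: 7, 9, 3, 1.
2711 leaves remainder 3 on division by 4, so 57^2711 ends in 3.

3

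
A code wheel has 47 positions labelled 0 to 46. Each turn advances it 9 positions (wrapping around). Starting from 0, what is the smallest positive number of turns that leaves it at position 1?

9·21 = 189 = 4·47 + 1, so 9⁻¹ ≡ 21 (mod 47).

21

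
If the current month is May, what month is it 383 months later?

April

Dividing 383 by 12 gives quotient 31 and remainder 11.
May + 11 months → April.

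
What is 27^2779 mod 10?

Last digits of 7^n: 7, 9, 3, 1 (period 4).
2779 mod 4 = 3, so the last digit matches 7^3 = 3.

3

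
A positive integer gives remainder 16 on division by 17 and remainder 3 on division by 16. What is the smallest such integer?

x ≡ 3 (mod 16) gives x ∈ {3, 19, 35, 51, 67}.
The first of these with x mod 17 = 16 is 67.

67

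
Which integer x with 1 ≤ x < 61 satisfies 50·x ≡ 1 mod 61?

50·11 = 550 = 9·61 + 1, so 50⁻¹ ≡ 11 (mod 61).

11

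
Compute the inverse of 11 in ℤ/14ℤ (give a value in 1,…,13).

9

11·9 = 99 = 7·14 + 1, so 11⁻¹ ≡ 9 (mod 14).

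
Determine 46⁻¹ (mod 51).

46·10 = 460 = 9·51 + 1, so 46⁻¹ ≡ 10 (mod 51).

10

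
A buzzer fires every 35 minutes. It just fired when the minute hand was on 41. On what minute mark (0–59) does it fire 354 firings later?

11

354·35 = 12390.
12390 mod 60 = 30 (since 206·60 = 12360).
(41 + 30) mod 60 = 11.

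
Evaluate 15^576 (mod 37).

1

By repeated squaring mod 37: 15^1≡15, 15^2≡3, 15^4≡9, 15^8≡7, 15^16≡12, 15^32≡33, 15^64≡16, 15^128≡34, 15^256≡9, 15^512≡7.
Since 576 = 64 + 512 in binary, 15^576 ≡ 16·7 ≡ 1 (mod 37).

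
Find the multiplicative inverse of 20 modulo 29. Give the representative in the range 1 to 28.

20·16 = 320 = 11·29 + 1, so 20⁻¹ ≡ 16 (mod 29).

16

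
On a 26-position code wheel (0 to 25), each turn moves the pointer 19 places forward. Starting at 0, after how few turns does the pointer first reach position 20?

12

19⁻¹ ≡ 11 (mod 26) because 19·11 = 209 = 8·26 + 1.
Multiplying both sides by 11: x ≡ 11·20 = 220 ≡ 12 (mod 26).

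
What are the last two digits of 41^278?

By repeated squaring mod 100: 41^1≡41, 41^2≡81, 41^4≡61, 41^8≡21, 41^16≡41, 41^32≡81, 41^64≡61, 41^128≡21, 41^256≡41.
278 = 2 + 4 + 16 + 256, so 41^278 ≡ 81·61·41·41 ≡ 21 (mod 100).

21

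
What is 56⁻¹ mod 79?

24

79 = 1·56 + 23
56 = 2·23 + 10
23 = 2·10 + 3
10 = 3·3 + 1
3 = 3·1 + 0
Back-substituting gives 56·24 ≡ 1 (mod 79).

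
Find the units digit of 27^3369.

7

Last digits of 7^n: 7, 9, 3, 1 (period 4).
3369 mod 4 = 1, so the last digit matches 7^1 = 7.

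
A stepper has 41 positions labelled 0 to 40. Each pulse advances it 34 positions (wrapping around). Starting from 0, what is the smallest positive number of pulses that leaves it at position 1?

35

34·35 = 1190 = 29·41 + 1, so 34⁻¹ ≡ 35 (mod 41).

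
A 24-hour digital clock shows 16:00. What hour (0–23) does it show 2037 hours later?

13

Dividing 2037 by 24 gives quotient 84 and remainder 21.
(16 + 21) mod 24 = 13.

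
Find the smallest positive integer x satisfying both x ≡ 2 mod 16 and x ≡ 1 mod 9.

82

Since 9·9 ≡ 1 (mod 16), take x = 1 + 9·((2−1)·9 mod 16) = 1 + 9·9 = 82.
Check: 82 mod 16 = 2, 82 mod 9 = 1.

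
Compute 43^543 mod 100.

Successive squares of 43 mod 100: 43^1≡43, 43^2≡49, 43^4≡1, 43^8≡1, 43^16≡1, 43^32≡1, 43^64≡1, 43^128≡1, 43^256≡1, 43^512≡1.
Since 543 = 1 + 2 + 4 + 8 + 16 + 512 in binary, 43^543 ≡ 43·49·1·1·1·1 ≡ 7 (mod 100).

7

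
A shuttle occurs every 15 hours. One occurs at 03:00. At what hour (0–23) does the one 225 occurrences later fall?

225·15 = 3375.
Dividing 3375 by 24 gives quotient 140 and remainder 15.
(3 + 15) mod 24 = 18.

18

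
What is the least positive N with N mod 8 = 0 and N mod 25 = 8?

8

x ≡ 0 (mod 8) gives x ∈ {0, 8}.
The first of these with x mod 25 = 8 is 8.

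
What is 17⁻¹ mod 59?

7

17·7 = 119 = 2·59 + 1, so 17⁻¹ ≡ 7 (mod 59).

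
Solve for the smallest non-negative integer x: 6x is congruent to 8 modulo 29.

11

The inverse of 6 mod 29 is 5 (since 6·5 = 30 ≡ 1).
Multiplying both sides by 5: x ≡ 5·8 = 40 ≡ 11 (mod 29).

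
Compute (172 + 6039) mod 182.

Dividing 6039 by 182 gives quotient 33 and remainder 33.
(172 + 33) mod 182 = 23.

23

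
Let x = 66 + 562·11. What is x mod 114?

92

562·11 = 6182.
6182 − 54·114 = 26, so 6182 ≡ 26 (mod 114).
(66 + 26) mod 114 = 92.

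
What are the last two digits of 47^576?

Successive squares of 47 mod 100: 47^1≡47, 47^2≡9, 47^4≡81, 47^8≡61, 47^16≡21, 47^32≡41, 47^64≡81, 47^128≡61, 47^256≡21, 47^512≡41.
576 = 64 + 512, so 47^576 ≡ 81·41 ≡ 21 (mod 100).

21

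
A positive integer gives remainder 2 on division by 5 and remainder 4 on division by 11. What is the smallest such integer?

Since 11·1 ≡ 1 (mod 5), take x = 4 + 11·((2−4)·1 mod 5) = 4 + 11·3 = 37.
Check: 37 mod 5 = 2, 37 mod 11 = 4.

37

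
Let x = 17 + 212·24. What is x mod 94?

29

212·24 = 5088.
5088 − 54·94 = 12, so 5088 ≡ 12 (mod 94).
(17 + 12) mod 94 = 29.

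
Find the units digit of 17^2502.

9

Last digits of 7^n: 7, 9, 3, 1 (period 4).
2502 mod 4 = 2, so the last digit matches 7^2 = 9.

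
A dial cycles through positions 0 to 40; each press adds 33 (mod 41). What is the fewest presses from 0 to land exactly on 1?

5

33·5 = 165 = 4·41 + 1, so 33⁻¹ ≡ 5 (mod 41).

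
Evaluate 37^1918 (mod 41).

By repeated squaring mod 41: 37^1≡37, 37^2≡16, 37^4≡10, 37^8≡18, 37^16≡37, 37^32≡16, 37^64≡10, 37^128≡18, 37^256≡37, 37^512≡16, 37^1024≡10.
Since 1918 = 2 + 4 + 8 + 16 + 32 + 64 + 256 + 512 + 1024 in binary, 37^1918 ≡ 16·10·18·37·16·10·37·16·10 ≡ 18 (mod 41).

18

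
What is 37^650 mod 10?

Powers of 7 mod 10 repeat with period 4: 7, 9, 3, 1.
650 mod 4 = 2, so the last digit matches 7^2 = 9.

9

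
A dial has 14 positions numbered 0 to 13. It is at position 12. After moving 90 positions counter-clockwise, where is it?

6

90 mod 14 = 6 (since 6·14 = 84).
(12 − 6) mod 14 = 6.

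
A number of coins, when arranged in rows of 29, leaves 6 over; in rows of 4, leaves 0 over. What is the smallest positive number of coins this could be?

64

Since 4·22 ≡ 1 (mod 29), take x = 0 + 4·((6−0)·22 mod 29) = 0 + 4·16 = 64.
Check: 64 mod 29 = 6, 64 mod 4 = 0.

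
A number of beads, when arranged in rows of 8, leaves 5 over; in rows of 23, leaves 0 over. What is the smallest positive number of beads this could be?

69

x ≡ 5 (mod 8) gives x ∈ {5, 13, 21, 29, 37, 45, 53, 61, …}.
The first of these with x mod 23 = 0 is 69.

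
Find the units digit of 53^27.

Last digits of 3^n: 3, 9, 7, 1 (period 4).
27 mod 4 = 3, so the last digit matches 3^3 = 7.

7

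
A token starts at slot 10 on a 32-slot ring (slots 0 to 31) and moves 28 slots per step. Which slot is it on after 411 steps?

411·28 = 11508.
11508 mod 32 = 20 (since 359·32 = 11488).
(10 + 20) mod 32 = 30.

30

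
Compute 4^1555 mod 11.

1

By repeated squaring mod 11: 4^1≡4, 4^2≡5, 4^4≡3, 4^8≡9, 4^16≡4, 4^32≡5, 4^64≡3, 4^128≡9, 4^256≡4, 4^512≡5, 4^1024≡3.
Since 1555 = 1 + 2 + 16 + 512 + 1024 in binary, 4^1555 ≡ 4·5·4·5·3 ≡ 1 (mod 11).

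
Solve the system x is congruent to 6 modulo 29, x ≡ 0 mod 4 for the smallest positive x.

x ≡ 0 (mod 4) gives x ∈ {0, 4, 8, 12, 16, 20, 24, 28, …}.
The first of these with x mod 29 = 6 is 64.

64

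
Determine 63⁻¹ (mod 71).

63·62 = 3906 = 55·71 + 1, so 63⁻¹ ≡ 62 (mod 71).

62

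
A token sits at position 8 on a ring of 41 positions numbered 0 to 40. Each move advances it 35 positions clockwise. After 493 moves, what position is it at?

2

493·35 = 17255.
Dividing 17255 by 41 gives quotient 420 and remainder 35.
(8 + 35) mod 41 = 2.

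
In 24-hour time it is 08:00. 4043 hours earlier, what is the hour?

Dividing 4043 by 24 gives quotient 168 and remainder 11.
(8 − 11) mod 24 = 21.

21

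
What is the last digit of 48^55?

Powers of 8 mod 10 repeat with period 4: 8, 4, 2, 6.
55 leaves remainder 3 on division by 4, so 48^55 ends in 2.

2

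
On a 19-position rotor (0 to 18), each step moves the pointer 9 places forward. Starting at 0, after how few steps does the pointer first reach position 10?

18

The inverse of 9 mod 19 is 17 (since 9·17 = 153 ≡ 1).
So x ≡ 17·10 = 170 ≡ 18 (mod 19).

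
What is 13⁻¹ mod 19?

3

19 = 1·13 + 6
13 = 2·6 + 1
6 = 6·1 + 0
Back-substituting gives 13·3 ≡ 1 (mod 19).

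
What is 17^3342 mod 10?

9

Last digits of 7^n: 7, 9, 3, 1 (period 4).
3342 mod 4 = 2, so the last digit matches 7^2 = 9.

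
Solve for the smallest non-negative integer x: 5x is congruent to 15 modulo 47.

5⁻¹ ≡ 19 (mod 47) because 5·19 = 95 = 2·47 + 1.
Multiplying both sides by 19: x ≡ 19·15 = 285 ≡ 3 (mod 47).
Check: 5·3 = 15 = 0·47 + 15.

3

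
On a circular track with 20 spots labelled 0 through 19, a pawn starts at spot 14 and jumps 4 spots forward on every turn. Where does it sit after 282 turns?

282·4 = 1128.
1128 mod 20 = 8 (since 56·20 = 1120).
(14 + 8) mod 20 = 2.

2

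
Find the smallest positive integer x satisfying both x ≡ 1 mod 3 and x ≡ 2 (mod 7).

Since 7·1 ≡ 1 (mod 3), take x = 2 + 7·((1−2)·1 mod 3) = 2 + 7·2 = 16.
Check: 16 mod 3 = 1, 16 mod 7 = 2.

16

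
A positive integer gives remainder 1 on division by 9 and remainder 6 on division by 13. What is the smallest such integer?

x ≡ 1 (mod 9) gives x ∈ {1, 10, 19}.
The first of these with x mod 13 = 6 is 19.

19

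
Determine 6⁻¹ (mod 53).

6·9 = 54 = 1·53 + 1, so 6⁻¹ ≡ 9 (mod 53).

9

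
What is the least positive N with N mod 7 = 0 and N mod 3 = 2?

Since 3·5 ≡ 1 (mod 7), take x = 2 + 3·((0−2)·5 mod 7) = 2 + 3·4 = 14.
Check: 14 mod 7 = 0, 14 mod 3 = 2.

14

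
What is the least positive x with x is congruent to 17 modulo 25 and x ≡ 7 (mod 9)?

142

Since 9·14 ≡ 1 (mod 25), take x = 7 + 9·((17−7)·14 mod 25) = 7 + 9·15 = 142.
Check: 142 mod 25 = 17, 142 mod 9 = 7.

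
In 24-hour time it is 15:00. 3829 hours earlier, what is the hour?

2

3829 − 159·24 = 13, so 3829 ≡ 13 (mod 24).
(15 − 13) mod 24 = 2.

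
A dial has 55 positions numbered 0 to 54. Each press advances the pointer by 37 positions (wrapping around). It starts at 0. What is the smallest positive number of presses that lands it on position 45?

37⁻¹ ≡ 3 (mod 55) because 37·3 = 111 = 2·55 + 1.
Multiplying both sides by 3: x ≡ 3·45 = 135 ≡ 25 (mod 55).
Check: 37·25 = 925 = 16·55 + 45.

25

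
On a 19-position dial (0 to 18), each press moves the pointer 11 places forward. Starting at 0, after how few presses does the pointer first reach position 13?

The inverse of 11 mod 19 is 7 (since 11·7 = 77 ≡ 1).
Multiplying both sides by 7: x ≡ 7·13 = 91 ≡ 15 (mod 19).
Check: 11·15 = 165 = 8·19 + 13.

15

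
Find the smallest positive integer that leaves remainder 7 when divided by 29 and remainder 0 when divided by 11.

297

Since 11·8 ≡ 1 (mod 29), take x = 0 + 11·((7−0)·8 mod 29) = 0 + 11·27 = 297.
Check: 297 mod 29 = 7, 297 mod 11 = 0.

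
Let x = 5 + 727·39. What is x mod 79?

727·39 = 28353.
28353 − 358·79 = 71, so 28353 ≡ 71 (mod 79).
(5 + 71) mod 79 = 76.

76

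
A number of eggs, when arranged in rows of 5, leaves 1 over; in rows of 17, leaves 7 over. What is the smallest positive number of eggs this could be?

41

x ≡ 1 (mod 5) gives x ∈ {1, 6, 11, 16, 21, 26, 31, 36, …}.
The first of these with x mod 17 = 7 is 41.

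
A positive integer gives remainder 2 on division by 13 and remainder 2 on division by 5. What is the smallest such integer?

2

x ≡ 2 (mod 5) gives x ∈ {2}.
The first of these with x mod 13 = 2 is 2.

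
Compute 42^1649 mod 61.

By repeated squaring mod 61: 42^1≡42, 42^2≡56, 42^4≡25, 42^8≡15, 42^16≡42, 42^32≡56, 42^64≡25, 42^128≡15, 42^256≡42, 42^512≡56, 42^1024≡25.
Since 1649 = 1 + 16 + 32 + 64 + 512 + 1024 in binary, 42^1649 ≡ 42·42·56·25·56·25 ≡ 16 (mod 61).

16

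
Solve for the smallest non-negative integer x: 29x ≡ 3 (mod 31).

14

29⁻¹ ≡ 15 (mod 31) because 29·15 = 435 = 14·31 + 1.
So x ≡ 15·3 = 45 ≡ 14 (mod 31).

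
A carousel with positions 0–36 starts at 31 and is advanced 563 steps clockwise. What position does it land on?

563 mod 37 = 8 (since 15·37 = 555).
(31 + 8) mod 37 = 2.

2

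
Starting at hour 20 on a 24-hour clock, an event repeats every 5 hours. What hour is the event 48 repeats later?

20

48·5 = 240.
Dividing 240 by 24 gives quotient 10 and remainder 0.
(20 + 0) mod 24 = 20.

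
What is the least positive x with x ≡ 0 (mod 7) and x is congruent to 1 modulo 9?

28

Since 9·4 ≡ 1 (mod 7), take x = 1 + 9·((0−1)·4 mod 7) = 1 + 9·3 = 28.
Check: 28 mod 7 = 0, 28 mod 9 = 1.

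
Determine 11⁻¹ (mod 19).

7

11·7 = 77 = 4·19 + 1, so 11⁻¹ ≡ 7 (mod 19).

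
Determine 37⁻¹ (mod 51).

40

37·40 = 1480 = 29·51 + 1, so 37⁻¹ ≡ 40 (mod 51).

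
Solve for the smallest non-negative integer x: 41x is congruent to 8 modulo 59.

52

41⁻¹ ≡ 36 (mod 59) because 41·36 = 1476 = 25·59 + 1.
Multiplying both sides by 36: x ≡ 36·8 = 288 ≡ 52 (mod 59).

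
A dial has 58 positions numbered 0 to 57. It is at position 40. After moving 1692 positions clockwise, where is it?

1692 mod 58 = 10 (since 29·58 = 1682).
(40 + 10) mod 58 = 50.

50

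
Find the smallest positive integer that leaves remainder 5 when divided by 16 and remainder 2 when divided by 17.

Since 17·1 ≡ 1 (mod 16), take x = 2 + 17·((5−2)·1 mod 16) = 2 + 17·3 = 53.
Check: 53 mod 16 = 5, 53 mod 17 = 2.

53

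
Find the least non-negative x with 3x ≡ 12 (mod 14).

4

3⁻¹ ≡ 5 (mod 14) because 3·5 = 15 = 1·14 + 1.
So x ≡ 5·12 = 60 ≡ 4 (mod 14).
Check: 3·4 = 12 = 0·14 + 12.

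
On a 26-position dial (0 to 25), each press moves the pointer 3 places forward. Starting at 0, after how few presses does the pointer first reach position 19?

15

The inverse of 3 mod 26 is 9 (since 3·9 = 27 ≡ 1).
So x ≡ 9·19 = 171 ≡ 15 (mod 26).
Check: 3·15 = 45 = 1·26 + 19.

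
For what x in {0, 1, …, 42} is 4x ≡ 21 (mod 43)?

4⁻¹ ≡ 11 (mod 43) because 4·11 = 44 = 1·43 + 1.
Multiplying both sides by 11: x ≡ 11·21 = 231 ≡ 16 (mod 43).

16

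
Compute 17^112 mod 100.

Square-and-reduce mod 100: 17^1≡17, 17^2≡89, 17^4≡21, 17^8≡41, 17^16≡81, 17^32≡61, 17^64≡21.
112 = 16 + 32 + 64, so 17^112 ≡ 81·61·21 ≡ 61 (mod 100).

61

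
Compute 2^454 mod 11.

By repeated squaring mod 11: 2^1≡2, 2^2≡4, 2^4≡5, 2^8≡3, 2^16≡9, 2^32≡4, 2^64≡5, 2^128≡3, 2^256≡9.
454 = 2 + 4 + 64 + 128 + 256, so 2^454 ≡ 4·5·5·3·9 ≡ 5 (mod 11).

5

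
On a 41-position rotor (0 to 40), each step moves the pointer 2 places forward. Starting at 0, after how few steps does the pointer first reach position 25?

33

2⁻¹ ≡ 21 (mod 41) because 2·21 = 42 = 1·41 + 1.
Multiplying both sides by 21: x ≡ 21·25 = 525 ≡ 33 (mod 41).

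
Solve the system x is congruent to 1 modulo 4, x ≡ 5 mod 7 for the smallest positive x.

5

Since 7·3 ≡ 1 (mod 4), take x = 5 + 7·((1−5)·3 mod 4) = 5 + 7·0 = 5.
Check: 5 mod 4 = 1, 5 mod 7 = 5.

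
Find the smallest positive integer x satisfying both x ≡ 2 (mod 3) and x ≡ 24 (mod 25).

74

x ≡ 2 (mod 3) gives x ∈ {2, 5, 8, 11, 14, 17, 20, 23, …}.
The first of these with x mod 25 = 24 is 74.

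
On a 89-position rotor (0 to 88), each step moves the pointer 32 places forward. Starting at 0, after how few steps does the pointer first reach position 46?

7

32⁻¹ ≡ 64 (mod 89) because 32·64 = 2048 = 23·89 + 1.
Multiplying both sides by 64: x ≡ 64·46 = 2944 ≡ 7 (mod 89).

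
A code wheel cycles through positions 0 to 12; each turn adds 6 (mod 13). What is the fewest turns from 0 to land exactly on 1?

6·11 = 66 = 5·13 + 1, so 6⁻¹ ≡ 11 (mod 13).

11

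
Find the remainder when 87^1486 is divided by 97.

By repeated squaring mod 97: 87^1≡87, 87^2≡3, 87^4≡9, 87^8≡81, 87^16≡62, 87^32≡61, 87^64≡35, 87^128≡61, 87^256≡35, 87^512≡61, 87^1024≡35.
Since 1486 = 2 + 4 + 8 + 64 + 128 + 256 + 1024 in binary, 87^1486 ≡ 3·9·81·35·61·35·35 ≡ 32 (mod 97).

32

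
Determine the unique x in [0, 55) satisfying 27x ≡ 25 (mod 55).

5

The inverse of 27 mod 55 is 53 (since 27·53 = 1431 ≡ 1).
Multiplying both sides by 53: x ≡ 53·25 = 1325 ≡ 5 (mod 55).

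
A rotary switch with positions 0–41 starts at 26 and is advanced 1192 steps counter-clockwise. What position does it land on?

10

1192 = 28·42 + 16, so 1192 mod 42 = 16.
(26 − 16) mod 42 = 10.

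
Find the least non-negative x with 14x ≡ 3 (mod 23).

15

The inverse of 14 mod 23 is 5 (since 14·5 = 70 ≡ 1).
Multiplying both sides by 5: x ≡ 5·3 = 15 ≡ 15 (mod 23).
Check: 14·15 = 210 = 9·23 + 3.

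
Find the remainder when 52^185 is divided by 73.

43

Successive squares of 52 mod 73: 52^1≡52, 52^2≡3, 52^4≡9, 52^8≡8, 52^16≡64, 52^32≡8, 52^64≡64, 52^128≡8.
Since 185 = 1 + 8 + 16 + 32 + 128 in binary, 52^185 ≡ 52·8·64·8·8 ≡ 43 (mod 73).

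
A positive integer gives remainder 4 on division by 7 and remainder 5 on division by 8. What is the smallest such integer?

53

Since 8·1 ≡ 1 (mod 7), take x = 5 + 8·((4−5)·1 mod 7) = 5 + 8·6 = 53.
Check: 53 mod 7 = 4, 53 mod 8 = 5.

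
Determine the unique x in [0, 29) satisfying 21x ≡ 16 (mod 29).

27

The inverse of 21 mod 29 is 18 (since 21·18 = 378 ≡ 1).
So x ≡ 18·16 = 288 ≡ 27 (mod 29).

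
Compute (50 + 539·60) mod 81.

71

539·60 = 32340.
32340 = 399·81 + 21, so 32340 mod 81 = 21.
(50 + 21) mod 81 = 71.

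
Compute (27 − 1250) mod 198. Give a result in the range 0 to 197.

1250 mod 198 = 62 (since 6·198 = 1188).
(27 − 62) mod 198 = 163.

163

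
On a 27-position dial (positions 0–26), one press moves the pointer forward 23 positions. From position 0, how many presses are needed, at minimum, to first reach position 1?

27 = 1·23 + 4
23 = 5·4 + 3
4 = 1·3 + 1
3 = 3·1 + 0
Back-substituting gives 23·20 ≡ 1 (mod 27).

20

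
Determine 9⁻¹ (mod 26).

9·3 = 27 = 1·26 + 1, so 9⁻¹ ≡ 3 (mod 26).

3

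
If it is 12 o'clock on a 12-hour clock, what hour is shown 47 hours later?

Dividing 47 by 12 gives quotient 3 and remainder 11.
12 + 11 → 11 on a 12-hour dial.

11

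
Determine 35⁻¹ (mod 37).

18

35·18 = 630 = 17·37 + 1, so 35⁻¹ ≡ 18 (mod 37).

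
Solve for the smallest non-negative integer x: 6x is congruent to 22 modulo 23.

19

6⁻¹ ≡ 4 (mod 23) because 6·4 = 24 = 1·23 + 1.
Multiplying both sides by 4: x ≡ 4·22 = 88 ≡ 19 (mod 23).
Check: 6·19 = 114 = 4·23 + 22.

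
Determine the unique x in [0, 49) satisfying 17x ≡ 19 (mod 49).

The inverse of 17 mod 49 is 26 (since 17·26 = 442 ≡ 1).
So x ≡ 26·19 = 494 ≡ 4 (mod 49).

4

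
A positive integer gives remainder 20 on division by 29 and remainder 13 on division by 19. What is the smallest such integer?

x ≡ 13 (mod 19) gives x ∈ {13, 32, 51, 70, 89, 108, 127, 146, …}.
The first of these with x mod 29 = 20 is 165.

165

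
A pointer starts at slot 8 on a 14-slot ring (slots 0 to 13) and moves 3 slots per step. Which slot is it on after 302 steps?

302·3 = 906.
906 mod 14 = 10 (since 64·14 = 896).
(8 + 10) mod 14 = 4.

4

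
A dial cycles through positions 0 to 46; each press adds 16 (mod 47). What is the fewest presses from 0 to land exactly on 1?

16·3 = 48 = 1·47 + 1, so 16⁻¹ ≡ 3 (mod 47).

3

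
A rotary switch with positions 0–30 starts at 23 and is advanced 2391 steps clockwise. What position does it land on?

27

2391 = 77·31 + 4, so 2391 mod 31 = 4.
(23 + 4) mod 31 = 27.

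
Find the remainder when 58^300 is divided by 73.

By repeated squaring mod 73: 58^1≡58, 58^2≡6, 58^4≡36, 58^8≡55, 58^16≡32, 58^32≡2, 58^64≡4, 58^128≡16, 58^256≡37.
300 = 4 + 8 + 32 + 256, so 58^300 ≡ 36·55·2·37 ≡ 9 (mod 73).

9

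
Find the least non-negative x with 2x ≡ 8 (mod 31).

2⁻¹ ≡ 16 (mod 31) because 2·16 = 32 = 1·31 + 1.
So x ≡ 16·8 = 128 ≡ 4 (mod 31).

4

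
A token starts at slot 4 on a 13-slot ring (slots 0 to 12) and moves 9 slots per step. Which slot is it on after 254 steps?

254·9 = 2286.
Dividing 2286 by 13 gives quotient 175 and remainder 11.
(4 + 11) mod 13 = 2.

2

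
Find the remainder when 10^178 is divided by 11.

1

Square-and-reduce mod 11: 10^1≡10, 10^2≡1, 10^4≡1, 10^8≡1, 10^16≡1, 10^32≡1, 10^64≡1, 10^128≡1.
Since 178 = 2 + 16 + 32 + 128 in binary, 10^178 ≡ 1·1·1·1 ≡ 1 (mod 11).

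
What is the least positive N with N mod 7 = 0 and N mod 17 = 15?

x ≡ 0 (mod 7) gives x ∈ {0, 7, 14, 21, 28, 35, 42, 49}.
The first of these with x mod 17 = 15 is 49.

49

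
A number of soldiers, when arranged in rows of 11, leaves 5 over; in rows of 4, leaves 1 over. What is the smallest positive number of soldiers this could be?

x ≡ 1 (mod 4) gives x ∈ {1, 5}.
The first of these with x mod 11 = 5 is 5.

5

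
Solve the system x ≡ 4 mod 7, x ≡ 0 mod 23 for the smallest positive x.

x ≡ 4 (mod 7) gives x ∈ {4, 11, 18, 25, 32, 39, 46}.
The first of these with x mod 23 = 0 is 46.

46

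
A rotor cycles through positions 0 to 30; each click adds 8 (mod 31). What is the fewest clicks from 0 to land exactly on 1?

31 = 3·8 + 7
8 = 1·7 + 1
7 = 7·1 + 0
Back-substituting gives 8·4 ≡ 1 (mod 31).

4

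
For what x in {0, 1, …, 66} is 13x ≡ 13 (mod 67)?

13⁻¹ ≡ 31 (mod 67) because 13·31 = 403 = 6·67 + 1.
So x ≡ 31·13 = 403 ≡ 1 (mod 67).
Check: 13·1 = 13 = 0·67 + 13.

1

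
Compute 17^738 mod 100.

9

Successive squares of 17 mod 100: 17^1≡17, 17^2≡89, 17^4≡21, 17^8≡41, 17^16≡81, 17^32≡61, 17^64≡21, 17^128≡41, 17^256≡81, 17^512≡61.
738 = 2 + 32 + 64 + 128 + 512, so 17^738 ≡ 89·61·21·41·61 ≡ 9 (mod 100).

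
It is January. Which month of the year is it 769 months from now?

February

769 = 64·12 + 1, so 769 mod 12 = 1.
January + 1 month → February.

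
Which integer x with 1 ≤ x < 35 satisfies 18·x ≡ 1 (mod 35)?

18·2 = 36 = 1·35 + 1, so 18⁻¹ ≡ 2 (mod 35).

2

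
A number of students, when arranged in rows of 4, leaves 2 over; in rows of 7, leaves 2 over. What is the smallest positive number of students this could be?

2

x ≡ 2 (mod 4) gives x ∈ {2}.
The first of these with x mod 7 = 2 is 2.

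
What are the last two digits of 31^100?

Successive squares of 31 mod 100: 31^1≡31, 31^2≡61, 31^4≡21, 31^8≡41, 31^16≡81, 31^32≡61, 31^64≡21.
100 = 4 + 32 + 64, so 31^100 ≡ 21·61·21 ≡ 1 (mod 100).

01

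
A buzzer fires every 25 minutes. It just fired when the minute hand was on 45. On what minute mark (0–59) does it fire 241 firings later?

241·25 = 6025.
Dividing 6025 by 60 gives quotient 100 and remainder 25.
(45 + 25) mod 60 = 10.

10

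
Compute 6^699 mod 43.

1

Square-and-reduce mod 43: 6^1≡6, 6^2≡36, 6^4≡6, 6^8≡36, 6^16≡6, 6^32≡36, 6^64≡6, 6^128≡36, 6^256≡6, 6^512≡36.
699 = 1 + 2 + 8 + 16 + 32 + 128 + 512, so 6^699 ≡ 6·36·36·6·36·36·36 ≡ 1 (mod 43).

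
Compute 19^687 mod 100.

39

By repeated squaring mod 100: 19^1≡19, 19^2≡61, 19^4≡21, 19^8≡41, 19^16≡81, 19^32≡61, 19^64≡21, 19^128≡41, 19^256≡81, 19^512≡61.
687 = 1 + 2 + 4 + 8 + 32 + 128 + 512, so 19^687 ≡ 19·61·21·41·61·41·61 ≡ 39 (mod 100).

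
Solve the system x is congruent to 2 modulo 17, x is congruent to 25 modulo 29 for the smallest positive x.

Since 29·10 ≡ 1 (mod 17), take x = 25 + 29·((2−25)·10 mod 17) = 25 + 29·8 = 257.
Check: 257 mod 17 = 2, 257 mod 29 = 25.

257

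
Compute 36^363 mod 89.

Successive squares of 36 mod 89: 36^1≡36, 36^2≡50, 36^4≡8, 36^8≡64, 36^16≡2, 36^32≡4, 36^64≡16, 36^128≡78, 36^256≡32.
363 = 1 + 2 + 8 + 32 + 64 + 256, so 36^363 ≡ 36·50·64·4·16·32 ≡ 34 (mod 89).

34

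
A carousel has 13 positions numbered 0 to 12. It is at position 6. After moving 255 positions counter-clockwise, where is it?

Dividing 255 by 13 gives quotient 19 and remainder 8.
(6 − 8) mod 13 = 11.

11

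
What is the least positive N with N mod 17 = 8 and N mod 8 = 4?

x ≡ 4 (mod 8) gives x ∈ {4, 12, 20, 28, 36, 44, 52, 60, …}.
The first of these with x mod 17 = 8 is 76.

76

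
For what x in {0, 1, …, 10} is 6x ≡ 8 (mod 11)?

5

The inverse of 6 mod 11 is 2 (since 6·2 = 12 ≡ 1).
Multiplying both sides by 2: x ≡ 2·8 = 16 ≡ 5 (mod 11).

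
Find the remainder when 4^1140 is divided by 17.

By repeated squaring mod 17: 4^1≡4, 4^2≡16, 4^4≡1, 4^8≡1, 4^16≡1, 4^32≡1, 4^64≡1, 4^128≡1, 4^256≡1, 4^512≡1, 4^1024≡1.
1140 = 4 + 16 + 32 + 64 + 1024, so 4^1140 ≡ 1·1·1·1·1 ≡ 1 (mod 17).

1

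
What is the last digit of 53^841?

3

The units digit of 53^n cycles with period 4: 3, 9, 7, 1, …
841 leaves remainder 1 on division by 4, so 53^841 ends in 3.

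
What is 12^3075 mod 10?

The units digit of 12^n cycles with period 4: 2, 4, 8, 6, …
3075 mod 4 = 3, so the last digit matches 2^3 = 8.

8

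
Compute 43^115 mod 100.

Successive squares of 43 mod 100: 43^1≡43, 43^2≡49, 43^4≡1, 43^8≡1, 43^16≡1, 43^32≡1, 43^64≡1.
Since 115 = 1 + 2 + 16 + 32 + 64 in binary, 43^115 ≡ 43·49·1·1·1 ≡ 7 (mod 100).

7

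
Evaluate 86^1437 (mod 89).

Successive squares of 86 mod 89: 86^1≡86, 86^2≡9, 86^4≡81, 86^8≡64, 86^16≡2, 86^32≡4, 86^64≡16, 86^128≡78, 86^256≡32, 86^512≡45, 86^1024≡67.
1437 = 1 + 4 + 8 + 16 + 128 + 256 + 1024, so 86^1437 ≡ 86·81·64·2·78·32·67 ≡ 46 (mod 89).

46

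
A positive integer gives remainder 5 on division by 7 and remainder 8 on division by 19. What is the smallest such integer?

103

Since 19·3 ≡ 1 (mod 7), take x = 8 + 19·((5−8)·3 mod 7) = 8 + 19·5 = 103.
Check: 103 mod 7 = 5, 103 mod 19 = 8.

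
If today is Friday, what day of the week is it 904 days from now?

904 − 129·7 = 1, so 904 ≡ 1 (mod 7).
Friday + 1 day → Saturday.

Saturday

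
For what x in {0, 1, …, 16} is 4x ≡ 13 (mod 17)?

16

4⁻¹ ≡ 13 (mod 17) because 4·13 = 52 = 3·17 + 1.
So x ≡ 13·13 = 169 ≡ 16 (mod 17).
Check: 4·16 = 64 = 3·17 + 13.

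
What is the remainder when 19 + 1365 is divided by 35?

19

1365 mod 35 = 0 (since 39·35 = 1365).
(19 + 0) mod 35 = 19.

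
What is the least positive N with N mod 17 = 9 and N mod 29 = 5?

x ≡ 9 (mod 17) gives x ∈ {9, 26, 43, 60, 77, 94, 111, 128, …}.
The first of these with x mod 29 = 5 is 179.

179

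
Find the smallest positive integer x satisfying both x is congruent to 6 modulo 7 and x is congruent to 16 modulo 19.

x ≡ 6 (mod 7) gives x ∈ {6, 13, 20, 27, 34, 41, 48, 55, …}.
The first of these with x mod 19 = 16 is 111.

111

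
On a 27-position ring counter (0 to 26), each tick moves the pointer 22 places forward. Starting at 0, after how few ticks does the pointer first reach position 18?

22⁻¹ ≡ 16 (mod 27) because 22·16 = 352 = 13·27 + 1.
Multiplying both sides by 16: x ≡ 16·18 = 288 ≡ 18 (mod 27).

18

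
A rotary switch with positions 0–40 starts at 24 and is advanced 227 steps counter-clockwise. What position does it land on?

227 mod 41 = 22 (since 5·41 = 205).
(24 − 22) mod 41 = 2.

2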